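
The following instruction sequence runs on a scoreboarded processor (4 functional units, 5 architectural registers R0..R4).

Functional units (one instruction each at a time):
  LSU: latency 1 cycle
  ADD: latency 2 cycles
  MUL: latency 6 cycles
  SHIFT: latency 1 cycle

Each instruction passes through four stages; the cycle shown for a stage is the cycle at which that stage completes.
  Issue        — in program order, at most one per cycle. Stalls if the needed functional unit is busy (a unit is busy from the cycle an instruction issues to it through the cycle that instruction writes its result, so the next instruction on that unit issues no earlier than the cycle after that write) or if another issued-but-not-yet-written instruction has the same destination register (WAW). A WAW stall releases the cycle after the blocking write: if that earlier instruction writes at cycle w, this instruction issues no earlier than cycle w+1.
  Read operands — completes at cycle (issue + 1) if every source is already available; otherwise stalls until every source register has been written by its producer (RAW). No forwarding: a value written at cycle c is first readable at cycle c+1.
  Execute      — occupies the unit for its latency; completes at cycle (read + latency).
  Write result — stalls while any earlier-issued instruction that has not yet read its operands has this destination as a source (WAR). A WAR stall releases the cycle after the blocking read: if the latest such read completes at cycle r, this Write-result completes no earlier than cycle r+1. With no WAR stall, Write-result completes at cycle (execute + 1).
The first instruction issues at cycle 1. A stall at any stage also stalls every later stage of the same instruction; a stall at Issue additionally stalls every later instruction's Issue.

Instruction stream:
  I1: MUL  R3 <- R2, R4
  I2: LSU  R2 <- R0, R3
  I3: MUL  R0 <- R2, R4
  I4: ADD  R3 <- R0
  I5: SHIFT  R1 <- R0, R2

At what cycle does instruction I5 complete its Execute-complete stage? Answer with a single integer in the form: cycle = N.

c1: I1 issues→MUL
c2: I1 reads; I2 issues→LSU
c8: I1 exec-done
c9: I1 writes R3
c10: I2 reads; I3 issues→MUL
c11: I2 exec-done; I4 issues→ADD
c12: I2 writes R2; I5 issues→SHIFT
c13: I3 reads
c19: I3 exec-done
c20: I3 writes R0
c21: I4 reads; I5 reads
c22: I5 exec-done
c23: I4 exec-done; I5 writes R1
c24: I4 writes R3

cycle = 22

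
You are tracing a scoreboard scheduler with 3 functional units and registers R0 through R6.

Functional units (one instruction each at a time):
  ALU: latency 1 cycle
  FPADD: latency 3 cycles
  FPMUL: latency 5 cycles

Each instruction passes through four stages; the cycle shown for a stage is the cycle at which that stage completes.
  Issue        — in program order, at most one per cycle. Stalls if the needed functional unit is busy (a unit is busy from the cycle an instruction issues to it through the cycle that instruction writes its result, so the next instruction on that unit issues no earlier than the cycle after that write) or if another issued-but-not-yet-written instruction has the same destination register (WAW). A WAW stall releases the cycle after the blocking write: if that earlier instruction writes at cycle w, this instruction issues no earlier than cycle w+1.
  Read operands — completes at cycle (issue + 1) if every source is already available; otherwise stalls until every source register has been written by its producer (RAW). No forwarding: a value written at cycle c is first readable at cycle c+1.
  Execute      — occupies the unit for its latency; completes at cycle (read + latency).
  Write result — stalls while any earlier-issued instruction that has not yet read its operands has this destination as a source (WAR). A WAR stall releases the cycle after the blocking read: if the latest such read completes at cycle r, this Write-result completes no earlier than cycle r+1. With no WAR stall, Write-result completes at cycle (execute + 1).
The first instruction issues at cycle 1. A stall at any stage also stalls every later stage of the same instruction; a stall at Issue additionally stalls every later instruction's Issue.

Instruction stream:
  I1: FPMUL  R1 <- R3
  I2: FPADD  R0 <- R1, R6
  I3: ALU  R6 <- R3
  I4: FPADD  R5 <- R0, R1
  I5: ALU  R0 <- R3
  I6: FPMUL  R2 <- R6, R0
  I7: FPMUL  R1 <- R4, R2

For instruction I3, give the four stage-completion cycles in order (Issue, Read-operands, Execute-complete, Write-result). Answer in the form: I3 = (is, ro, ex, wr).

[I1] 1/2/7/8
[I2] 2/9/12/13  (RAW R1: wait I1 write@8)
[I3] 3/4/5/10  (WAR R6: wait I2 read@9)
[I4] 14/15/18/19  (struct: FPADD busy until I2 writes@13)
[I5] 15/16/17/18
[I6] 16/19/24/25  (RAW R0: wait I5 write@18)
[I7] 26/27/32/33  (struct: FPMUL busy until I6 writes@25)

I3 = (3, 4, 5, 10)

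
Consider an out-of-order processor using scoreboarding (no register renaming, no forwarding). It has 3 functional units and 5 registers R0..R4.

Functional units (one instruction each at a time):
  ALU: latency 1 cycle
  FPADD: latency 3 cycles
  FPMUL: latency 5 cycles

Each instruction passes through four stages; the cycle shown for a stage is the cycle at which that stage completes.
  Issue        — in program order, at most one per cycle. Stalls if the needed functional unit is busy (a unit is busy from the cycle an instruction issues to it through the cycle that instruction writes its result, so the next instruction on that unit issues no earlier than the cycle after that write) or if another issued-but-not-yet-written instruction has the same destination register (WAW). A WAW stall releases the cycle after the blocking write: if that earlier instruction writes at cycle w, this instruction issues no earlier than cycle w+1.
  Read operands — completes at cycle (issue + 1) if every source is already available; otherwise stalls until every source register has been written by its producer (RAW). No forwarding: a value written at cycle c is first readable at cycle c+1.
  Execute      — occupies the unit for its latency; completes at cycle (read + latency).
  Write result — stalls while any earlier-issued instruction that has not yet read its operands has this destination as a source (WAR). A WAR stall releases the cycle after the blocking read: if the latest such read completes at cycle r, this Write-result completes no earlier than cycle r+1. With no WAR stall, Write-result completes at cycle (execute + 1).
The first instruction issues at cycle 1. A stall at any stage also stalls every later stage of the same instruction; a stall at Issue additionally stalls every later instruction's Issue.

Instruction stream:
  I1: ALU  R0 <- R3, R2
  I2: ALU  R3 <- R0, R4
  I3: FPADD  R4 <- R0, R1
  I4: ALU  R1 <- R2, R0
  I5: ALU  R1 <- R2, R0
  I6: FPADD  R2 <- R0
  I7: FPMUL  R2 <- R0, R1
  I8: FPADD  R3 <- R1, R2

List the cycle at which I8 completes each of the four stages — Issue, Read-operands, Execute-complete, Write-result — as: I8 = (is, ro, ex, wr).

I8 = (21, 28, 31, 32)

t=1  I1→ALU
t=2  I1 RO
t=3  I1 EX
t=4  I1 WR R0
t=5  I2→ALU
t=6  I2 RO · I3→FPADD
t=7  I2 EX · I3 RO
t=8  I2 WR R3
t=9  I4→ALU
t=10  I3 EX · I4 RO
t=11  I3 WR R4 · I4 EX
t=12  I4 WR R1
t=13  I5→ALU
t=14  I5 RO · I6→FPADD
t=15  I5 EX · I6 RO
t=16  I5 WR R1
t=18  I6 EX
t=19  I6 WR R2
t=20  I7→FPMUL
t=21  I7 RO · I8→FPADD
t=26  I7 EX
t=27  I7 WR R2
t=28  I8 RO
t=31  I8 EX
t=32  I8 WR R3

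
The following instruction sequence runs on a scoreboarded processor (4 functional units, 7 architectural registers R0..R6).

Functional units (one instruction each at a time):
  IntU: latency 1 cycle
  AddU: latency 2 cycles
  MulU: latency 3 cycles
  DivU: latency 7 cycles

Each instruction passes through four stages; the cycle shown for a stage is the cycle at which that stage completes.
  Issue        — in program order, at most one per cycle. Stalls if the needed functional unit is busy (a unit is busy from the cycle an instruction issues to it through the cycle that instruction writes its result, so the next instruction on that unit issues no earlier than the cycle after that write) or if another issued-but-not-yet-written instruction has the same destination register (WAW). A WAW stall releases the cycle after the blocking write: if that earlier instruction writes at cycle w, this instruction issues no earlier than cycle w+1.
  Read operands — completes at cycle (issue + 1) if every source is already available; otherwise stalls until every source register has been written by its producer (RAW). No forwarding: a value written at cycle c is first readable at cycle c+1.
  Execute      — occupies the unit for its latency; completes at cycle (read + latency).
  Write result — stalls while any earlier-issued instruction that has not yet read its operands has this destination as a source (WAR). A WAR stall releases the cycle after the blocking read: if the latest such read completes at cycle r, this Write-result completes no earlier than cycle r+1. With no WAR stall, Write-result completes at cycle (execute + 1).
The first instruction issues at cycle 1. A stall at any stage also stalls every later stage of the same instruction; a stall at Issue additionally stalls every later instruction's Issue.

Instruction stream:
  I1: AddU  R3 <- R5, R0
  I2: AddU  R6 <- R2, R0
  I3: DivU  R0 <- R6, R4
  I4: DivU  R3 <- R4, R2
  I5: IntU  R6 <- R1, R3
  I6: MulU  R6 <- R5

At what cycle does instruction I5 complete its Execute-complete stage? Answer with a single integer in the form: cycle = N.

cycle = 31

c1: issue I1 (AddU)
c2: I1 read-ops
c4: I1 finished on AddU
c5: I1→R3
c6: issue I2 (AddU)
c7: I2 read-ops; issue I3 (DivU)
c9: I2 finished on AddU
c10: I2→R6
c11: I3 read-ops
c18: I3 finished on DivU
c19: I3→R0
c20: issue I4 (DivU)
c21: I4 read-ops; issue I5 (IntU)
c28: I4 finished on DivU
c29: I4→R3
c30: I5 read-ops
c31: I5 finished on IntU
c32: I5→R6
c33: issue I6 (MulU)
c34: I6 read-ops
c37: I6 finished on MulU
c38: I6→R6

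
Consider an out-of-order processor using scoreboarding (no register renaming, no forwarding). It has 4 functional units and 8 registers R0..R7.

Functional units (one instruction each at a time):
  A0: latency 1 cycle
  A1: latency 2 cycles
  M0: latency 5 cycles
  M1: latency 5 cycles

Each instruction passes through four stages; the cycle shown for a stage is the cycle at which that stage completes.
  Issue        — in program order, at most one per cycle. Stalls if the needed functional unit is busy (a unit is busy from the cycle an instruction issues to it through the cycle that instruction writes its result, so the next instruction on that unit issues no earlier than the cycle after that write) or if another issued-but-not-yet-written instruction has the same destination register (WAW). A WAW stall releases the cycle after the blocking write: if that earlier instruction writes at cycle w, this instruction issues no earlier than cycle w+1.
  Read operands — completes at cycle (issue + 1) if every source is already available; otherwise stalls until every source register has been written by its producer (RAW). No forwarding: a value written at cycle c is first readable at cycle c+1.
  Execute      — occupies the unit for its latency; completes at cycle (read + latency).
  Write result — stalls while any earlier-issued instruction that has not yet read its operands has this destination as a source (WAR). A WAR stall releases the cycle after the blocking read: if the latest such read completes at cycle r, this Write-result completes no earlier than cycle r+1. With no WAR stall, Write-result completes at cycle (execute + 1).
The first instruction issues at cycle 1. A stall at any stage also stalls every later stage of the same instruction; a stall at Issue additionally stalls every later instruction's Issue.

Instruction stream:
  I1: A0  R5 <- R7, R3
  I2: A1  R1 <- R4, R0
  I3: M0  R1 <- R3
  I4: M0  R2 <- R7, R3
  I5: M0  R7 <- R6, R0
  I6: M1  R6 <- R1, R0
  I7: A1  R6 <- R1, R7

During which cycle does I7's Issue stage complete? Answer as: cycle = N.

cycle = 32

  I1 | 1 | 2 | 3 | 4
  I2 | 2 | 3 | 5 | 6
  I3 | 7 | 8 | 13 | 14   WAW R1: wait I2 write@6
  I4 | 15 | 16 | 21 | 22   struct: M0 busy until I3 writes@14
  I5 | 23 | 24 | 29 | 30   struct: M0 busy until I4 writes@22
  I6 | 24 | 25 | 30 | 31
  I7 | 32 | 33 | 35 | 36   WAW R6: wait I6 write@31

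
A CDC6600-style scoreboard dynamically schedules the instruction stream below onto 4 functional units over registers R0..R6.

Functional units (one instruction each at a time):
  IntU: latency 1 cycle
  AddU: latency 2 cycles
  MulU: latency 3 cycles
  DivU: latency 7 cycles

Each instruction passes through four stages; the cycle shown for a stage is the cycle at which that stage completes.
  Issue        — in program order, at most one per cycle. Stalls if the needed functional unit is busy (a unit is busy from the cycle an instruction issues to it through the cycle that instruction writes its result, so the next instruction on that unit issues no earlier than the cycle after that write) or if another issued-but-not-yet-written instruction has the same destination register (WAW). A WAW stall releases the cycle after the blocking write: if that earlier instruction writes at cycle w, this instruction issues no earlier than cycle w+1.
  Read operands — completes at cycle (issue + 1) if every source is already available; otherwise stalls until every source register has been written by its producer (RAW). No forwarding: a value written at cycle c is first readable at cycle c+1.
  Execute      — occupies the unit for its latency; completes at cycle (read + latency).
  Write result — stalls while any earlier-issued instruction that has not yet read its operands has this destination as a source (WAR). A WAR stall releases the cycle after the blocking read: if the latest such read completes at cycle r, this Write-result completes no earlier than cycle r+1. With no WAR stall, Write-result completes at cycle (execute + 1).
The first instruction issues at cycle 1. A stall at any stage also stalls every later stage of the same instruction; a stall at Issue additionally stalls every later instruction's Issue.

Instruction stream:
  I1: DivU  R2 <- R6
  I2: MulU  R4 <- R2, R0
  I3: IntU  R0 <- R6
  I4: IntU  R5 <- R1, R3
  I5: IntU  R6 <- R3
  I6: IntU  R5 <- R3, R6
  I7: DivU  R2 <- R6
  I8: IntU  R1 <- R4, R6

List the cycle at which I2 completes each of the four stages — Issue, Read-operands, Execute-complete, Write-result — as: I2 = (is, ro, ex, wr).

c1: I1 issues→DivU
c2: I1 reads · I2 issues→MulU
c3: I3 issues→IntU
c4: I3 reads
c5: I3 exec-done
c9: I1 exec-done
c10: I1 writes R2
c11: I2 reads
c12: I3 writes R0
c13: I4 issues→IntU
c14: I2 exec-done · I4 reads
c15: I2 writes R4 · I4 exec-done
c16: I4 writes R5
c17: I5 issues→IntU
c18: I5 reads
c19: I5 exec-done
c20: I5 writes R6
c21: I6 issues→IntU
c22: I6 reads · I7 issues→DivU
c23: I6 exec-done · I7 reads
c24: I6 writes R5
c25: I8 issues→IntU
c26: I8 reads
c27: I8 exec-done
c28: I8 writes R1
c30: I7 exec-done
c31: I7 writes R2

I2 = (2, 11, 14, 15)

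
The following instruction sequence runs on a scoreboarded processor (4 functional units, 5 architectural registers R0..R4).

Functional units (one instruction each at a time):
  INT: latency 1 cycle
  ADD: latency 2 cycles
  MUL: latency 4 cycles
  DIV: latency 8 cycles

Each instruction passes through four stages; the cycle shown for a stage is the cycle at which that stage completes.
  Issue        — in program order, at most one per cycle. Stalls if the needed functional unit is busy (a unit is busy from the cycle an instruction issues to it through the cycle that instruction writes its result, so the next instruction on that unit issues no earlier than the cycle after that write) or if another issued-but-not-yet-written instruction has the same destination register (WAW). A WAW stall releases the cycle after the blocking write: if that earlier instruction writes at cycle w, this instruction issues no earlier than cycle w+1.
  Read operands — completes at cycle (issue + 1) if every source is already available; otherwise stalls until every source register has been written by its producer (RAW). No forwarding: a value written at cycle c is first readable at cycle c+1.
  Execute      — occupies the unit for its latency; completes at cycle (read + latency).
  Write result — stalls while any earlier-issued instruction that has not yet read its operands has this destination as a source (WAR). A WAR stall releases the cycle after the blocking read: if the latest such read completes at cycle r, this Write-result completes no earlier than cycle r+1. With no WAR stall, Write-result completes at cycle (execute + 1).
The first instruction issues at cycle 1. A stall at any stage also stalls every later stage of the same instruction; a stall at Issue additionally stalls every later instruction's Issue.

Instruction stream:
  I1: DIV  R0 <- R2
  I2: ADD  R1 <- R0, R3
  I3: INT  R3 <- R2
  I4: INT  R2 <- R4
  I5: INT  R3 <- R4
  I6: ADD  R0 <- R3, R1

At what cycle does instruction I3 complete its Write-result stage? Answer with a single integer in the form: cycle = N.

cycle = 13

[I1] 1/2/10/11
[I2] 2/12/14/15  (RAW R0: wait I1 write@11)
[I3] 3/4/5/13  (WAR R3: wait I2 read@12)
[I4] 14/15/16/17  (struct: INT busy until I3 writes@13)
[I5] 18/19/20/21  (struct: INT busy until I4 writes@17)
[I6] 19/22/24/25  (RAW R3: wait I5 write@21)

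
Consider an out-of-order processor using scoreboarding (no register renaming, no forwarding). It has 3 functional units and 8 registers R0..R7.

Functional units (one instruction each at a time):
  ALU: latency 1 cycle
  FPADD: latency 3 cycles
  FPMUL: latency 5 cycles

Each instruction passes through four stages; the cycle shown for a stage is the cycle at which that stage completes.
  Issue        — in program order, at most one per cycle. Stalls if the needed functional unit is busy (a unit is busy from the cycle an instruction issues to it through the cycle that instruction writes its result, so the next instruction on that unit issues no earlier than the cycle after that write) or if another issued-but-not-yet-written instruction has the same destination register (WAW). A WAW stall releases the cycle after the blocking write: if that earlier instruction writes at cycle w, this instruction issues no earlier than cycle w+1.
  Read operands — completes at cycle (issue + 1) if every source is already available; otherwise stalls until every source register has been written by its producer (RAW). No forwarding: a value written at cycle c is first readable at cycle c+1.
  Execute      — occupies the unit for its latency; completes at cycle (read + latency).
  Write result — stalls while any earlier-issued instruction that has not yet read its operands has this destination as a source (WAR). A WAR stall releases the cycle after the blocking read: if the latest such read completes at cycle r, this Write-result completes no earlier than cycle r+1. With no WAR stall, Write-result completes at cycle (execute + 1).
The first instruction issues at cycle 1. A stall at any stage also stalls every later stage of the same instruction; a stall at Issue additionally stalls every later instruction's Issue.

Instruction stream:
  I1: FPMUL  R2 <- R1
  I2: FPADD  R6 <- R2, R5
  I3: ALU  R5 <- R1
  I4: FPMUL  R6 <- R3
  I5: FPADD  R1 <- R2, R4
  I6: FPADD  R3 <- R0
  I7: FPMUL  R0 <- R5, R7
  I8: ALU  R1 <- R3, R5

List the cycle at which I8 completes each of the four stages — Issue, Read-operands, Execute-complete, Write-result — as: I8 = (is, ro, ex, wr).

I8 = (23, 27, 28, 29)

I1  is:1  ro:2  ex:7  wr:8
I2  is:2  ro:9  ex:12  wr:13  — RAW R2: wait I1 write@8
I3  is:3  ro:4  ex:5  wr:10  — WAR R5: wait I2 read@9
I4  is:14  ro:15  ex:20  wr:21  — WAW R6: wait I2 write@13
I5  is:15  ro:16  ex:19  wr:20
I6  is:21  ro:22  ex:25  wr:26  — struct: FPADD busy until I5 writes@20
I7  is:22  ro:23  ex:28  wr:29
I8  is:23  ro:27  ex:28  wr:29  — RAW R3: wait I6 write@26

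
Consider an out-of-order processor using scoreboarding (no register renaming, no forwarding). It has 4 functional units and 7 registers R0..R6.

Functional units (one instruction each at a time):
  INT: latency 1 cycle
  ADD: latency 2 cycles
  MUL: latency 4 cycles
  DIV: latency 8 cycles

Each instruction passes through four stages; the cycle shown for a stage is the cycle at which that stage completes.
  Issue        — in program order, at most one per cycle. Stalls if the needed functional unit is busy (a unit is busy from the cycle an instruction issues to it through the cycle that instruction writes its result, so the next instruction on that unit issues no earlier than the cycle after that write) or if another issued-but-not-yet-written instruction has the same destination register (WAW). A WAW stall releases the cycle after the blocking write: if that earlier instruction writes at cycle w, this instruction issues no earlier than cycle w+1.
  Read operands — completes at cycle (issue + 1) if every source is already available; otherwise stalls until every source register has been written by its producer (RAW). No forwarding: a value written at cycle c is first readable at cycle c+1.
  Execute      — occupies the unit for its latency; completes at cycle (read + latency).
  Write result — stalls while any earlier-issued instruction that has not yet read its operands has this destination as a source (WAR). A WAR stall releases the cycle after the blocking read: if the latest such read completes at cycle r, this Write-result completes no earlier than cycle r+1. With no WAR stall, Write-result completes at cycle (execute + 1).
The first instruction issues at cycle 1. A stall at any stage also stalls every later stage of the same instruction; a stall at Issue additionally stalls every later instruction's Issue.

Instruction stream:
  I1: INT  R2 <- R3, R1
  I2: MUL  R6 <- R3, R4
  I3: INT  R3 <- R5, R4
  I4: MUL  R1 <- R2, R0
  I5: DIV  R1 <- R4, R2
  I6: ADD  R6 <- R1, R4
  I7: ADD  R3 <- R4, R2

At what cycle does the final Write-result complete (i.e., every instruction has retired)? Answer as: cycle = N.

c1: I1 issues→INT
c2: I1 reads · I2 issues→MUL
c3: I1 exec-done · I2 reads
c4: I1 writes R2
c5: I3 issues→INT
c6: I3 reads
c7: I2 exec-done · I3 exec-done
c8: I2 writes R6 · I3 writes R3
c9: I4 issues→MUL
c10: I4 reads
c14: I4 exec-done
c15: I4 writes R1
c16: I5 issues→DIV
c17: I5 reads · I6 issues→ADD
c25: I5 exec-done
c26: I5 writes R1
c27: I6 reads
c29: I6 exec-done
c30: I6 writes R6
c31: I7 issues→ADD
c32: I7 reads
c34: I7 exec-done
c35: I7 writes R3

cycle = 35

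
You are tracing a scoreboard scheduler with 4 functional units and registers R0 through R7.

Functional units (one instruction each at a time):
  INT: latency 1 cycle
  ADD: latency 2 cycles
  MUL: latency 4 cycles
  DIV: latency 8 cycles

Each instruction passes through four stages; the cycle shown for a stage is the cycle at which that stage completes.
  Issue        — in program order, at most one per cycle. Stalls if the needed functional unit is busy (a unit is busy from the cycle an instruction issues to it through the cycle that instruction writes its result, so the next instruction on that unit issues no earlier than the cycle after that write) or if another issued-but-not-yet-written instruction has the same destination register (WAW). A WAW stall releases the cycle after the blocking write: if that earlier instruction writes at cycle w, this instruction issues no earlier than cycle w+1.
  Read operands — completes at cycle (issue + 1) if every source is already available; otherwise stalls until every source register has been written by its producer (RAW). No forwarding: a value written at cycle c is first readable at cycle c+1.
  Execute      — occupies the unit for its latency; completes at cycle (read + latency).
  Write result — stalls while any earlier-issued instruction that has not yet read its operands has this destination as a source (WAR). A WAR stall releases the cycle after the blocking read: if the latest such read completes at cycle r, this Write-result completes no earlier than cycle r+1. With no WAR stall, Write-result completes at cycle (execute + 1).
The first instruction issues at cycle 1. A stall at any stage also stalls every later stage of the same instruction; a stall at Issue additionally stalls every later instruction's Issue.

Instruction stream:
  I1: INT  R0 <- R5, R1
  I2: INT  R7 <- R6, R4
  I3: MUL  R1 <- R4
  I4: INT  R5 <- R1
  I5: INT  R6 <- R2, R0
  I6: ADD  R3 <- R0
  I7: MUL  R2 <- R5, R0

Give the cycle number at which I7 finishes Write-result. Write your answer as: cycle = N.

1) issue 1, read 2, done 3, write 4
2) issue 5, read 6, done 7, write 8  <struct: INT busy until I1 writes@4>
3) issue 6, read 7, done 11, write 12
4) issue 9, read 13, done 14, write 15  <struct: INT busy until I2 writes@8 / RAW R1: wait I3 write@12>
5) issue 16, read 17, done 18, write 19  <struct: INT busy until I4 writes@15>
6) issue 17, read 18, done 20, write 21
7) issue 18, read 19, done 23, write 24

cycle = 24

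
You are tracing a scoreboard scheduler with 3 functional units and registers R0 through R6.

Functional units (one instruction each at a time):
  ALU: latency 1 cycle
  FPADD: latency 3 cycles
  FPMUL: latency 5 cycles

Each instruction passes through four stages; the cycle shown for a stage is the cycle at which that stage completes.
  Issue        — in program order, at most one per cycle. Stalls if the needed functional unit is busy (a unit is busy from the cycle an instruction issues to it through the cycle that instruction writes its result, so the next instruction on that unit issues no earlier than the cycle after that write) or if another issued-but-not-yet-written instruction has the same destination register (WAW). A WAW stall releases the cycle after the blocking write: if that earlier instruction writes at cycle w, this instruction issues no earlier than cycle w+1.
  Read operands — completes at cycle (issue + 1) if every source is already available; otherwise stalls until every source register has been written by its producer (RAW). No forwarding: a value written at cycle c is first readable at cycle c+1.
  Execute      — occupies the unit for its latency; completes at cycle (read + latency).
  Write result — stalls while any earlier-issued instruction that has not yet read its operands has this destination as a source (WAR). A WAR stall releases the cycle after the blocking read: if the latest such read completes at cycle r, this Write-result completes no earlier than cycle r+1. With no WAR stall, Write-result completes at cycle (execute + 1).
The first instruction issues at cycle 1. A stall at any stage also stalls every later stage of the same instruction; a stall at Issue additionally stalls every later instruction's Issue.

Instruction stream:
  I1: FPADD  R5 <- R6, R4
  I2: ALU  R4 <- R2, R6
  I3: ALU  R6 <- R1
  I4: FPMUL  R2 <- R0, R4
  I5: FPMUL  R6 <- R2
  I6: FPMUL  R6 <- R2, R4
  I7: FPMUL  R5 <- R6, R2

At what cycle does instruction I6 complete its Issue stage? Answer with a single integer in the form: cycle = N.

1) issue 1, read 2, done 5, write 6
2) issue 2, read 3, done 4, write 5
3) issue 6, read 7, done 8, write 9  <struct: ALU busy until I2 writes@5>
4) issue 7, read 8, done 13, write 14
5) issue 15, read 16, done 21, write 22  <struct: FPMUL busy until I4 writes@14>
6) issue 23, read 24, done 29, write 30  <struct: FPMUL busy until I5 writes@22>
7) issue 31, read 32, done 37, write 38  <struct: FPMUL busy until I6 writes@30>

cycle = 23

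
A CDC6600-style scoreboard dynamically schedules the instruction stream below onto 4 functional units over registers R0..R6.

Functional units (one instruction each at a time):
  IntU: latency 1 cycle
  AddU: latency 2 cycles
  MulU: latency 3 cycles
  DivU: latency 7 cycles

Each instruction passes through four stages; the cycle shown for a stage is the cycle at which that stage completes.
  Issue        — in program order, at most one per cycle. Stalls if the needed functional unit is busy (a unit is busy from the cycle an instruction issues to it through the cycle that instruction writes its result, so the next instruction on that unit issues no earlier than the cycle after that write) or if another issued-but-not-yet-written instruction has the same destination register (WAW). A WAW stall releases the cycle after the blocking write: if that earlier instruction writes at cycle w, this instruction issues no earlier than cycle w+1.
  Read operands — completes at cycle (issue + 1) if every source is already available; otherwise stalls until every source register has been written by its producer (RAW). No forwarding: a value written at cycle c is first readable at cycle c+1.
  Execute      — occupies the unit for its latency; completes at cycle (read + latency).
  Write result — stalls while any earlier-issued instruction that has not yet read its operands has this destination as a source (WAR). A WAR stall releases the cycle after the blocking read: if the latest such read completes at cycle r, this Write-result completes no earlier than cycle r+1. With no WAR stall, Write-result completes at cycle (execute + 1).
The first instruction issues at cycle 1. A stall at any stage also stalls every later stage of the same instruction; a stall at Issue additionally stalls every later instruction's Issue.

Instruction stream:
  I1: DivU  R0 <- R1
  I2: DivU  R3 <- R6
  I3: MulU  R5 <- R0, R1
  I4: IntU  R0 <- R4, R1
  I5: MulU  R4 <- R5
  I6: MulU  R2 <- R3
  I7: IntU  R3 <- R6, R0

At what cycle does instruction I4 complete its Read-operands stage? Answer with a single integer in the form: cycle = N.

cycle = 14

cycle 1: I1 issues→DivU
cycle 2: I1 reads
cycle 9: I1 exec-done
cycle 10: I1 writes R0
cycle 11: I2 issues→DivU
cycle 12: I2 reads · I3 issues→MulU
cycle 13: I3 reads · I4 issues→IntU
cycle 14: I4 reads
cycle 15: I4 exec-done
cycle 16: I3 exec-done · I4 writes R0
cycle 17: I3 writes R5
cycle 18: I5 issues→MulU
cycle 19: I2 exec-done · I5 reads
cycle 20: I2 writes R3
cycle 22: I5 exec-done
cycle 23: I5 writes R4
cycle 24: I6 issues→MulU
cycle 25: I6 reads · I7 issues→IntU
cycle 26: I7 reads
cycle 27: I7 exec-done
cycle 28: I6 exec-done · I7 writes R3
cycle 29: I6 writes R2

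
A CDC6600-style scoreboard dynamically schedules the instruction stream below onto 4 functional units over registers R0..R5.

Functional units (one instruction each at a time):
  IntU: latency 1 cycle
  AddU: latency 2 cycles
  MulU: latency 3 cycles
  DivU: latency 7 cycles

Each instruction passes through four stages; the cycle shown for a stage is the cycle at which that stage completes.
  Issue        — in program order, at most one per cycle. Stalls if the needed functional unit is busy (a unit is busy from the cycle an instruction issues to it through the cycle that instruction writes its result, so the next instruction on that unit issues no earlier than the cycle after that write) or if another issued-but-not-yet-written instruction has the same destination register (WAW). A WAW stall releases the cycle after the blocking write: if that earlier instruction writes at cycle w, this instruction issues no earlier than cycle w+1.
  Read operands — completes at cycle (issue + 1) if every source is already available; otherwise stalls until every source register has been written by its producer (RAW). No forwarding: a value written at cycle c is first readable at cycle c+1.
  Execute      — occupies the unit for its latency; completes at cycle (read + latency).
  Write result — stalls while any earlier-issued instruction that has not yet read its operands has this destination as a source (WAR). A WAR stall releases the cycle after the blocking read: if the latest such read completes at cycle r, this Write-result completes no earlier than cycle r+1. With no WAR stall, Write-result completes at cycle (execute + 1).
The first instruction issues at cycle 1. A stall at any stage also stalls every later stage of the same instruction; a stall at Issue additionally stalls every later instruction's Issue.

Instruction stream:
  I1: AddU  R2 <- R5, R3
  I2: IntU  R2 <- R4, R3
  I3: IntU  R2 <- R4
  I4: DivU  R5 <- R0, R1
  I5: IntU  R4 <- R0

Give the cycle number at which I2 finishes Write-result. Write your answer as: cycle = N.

cycle = 9

t=1  I1 issues→AddU
t=2  I1 reads
t=4  I1 exec-done
t=5  I1 writes R2
t=6  I2 issues→IntU
t=7  I2 reads
t=8  I2 exec-done
t=9  I2 writes R2
t=10  I3 issues→IntU
t=11  I3 reads, I4 issues→DivU
t=12  I3 exec-done, I4 reads
t=13  I3 writes R2
t=14  I5 issues→IntU
t=15  I5 reads
t=16  I5 exec-done
t=17  I5 writes R4
t=19  I4 exec-done
t=20  I4 writes R5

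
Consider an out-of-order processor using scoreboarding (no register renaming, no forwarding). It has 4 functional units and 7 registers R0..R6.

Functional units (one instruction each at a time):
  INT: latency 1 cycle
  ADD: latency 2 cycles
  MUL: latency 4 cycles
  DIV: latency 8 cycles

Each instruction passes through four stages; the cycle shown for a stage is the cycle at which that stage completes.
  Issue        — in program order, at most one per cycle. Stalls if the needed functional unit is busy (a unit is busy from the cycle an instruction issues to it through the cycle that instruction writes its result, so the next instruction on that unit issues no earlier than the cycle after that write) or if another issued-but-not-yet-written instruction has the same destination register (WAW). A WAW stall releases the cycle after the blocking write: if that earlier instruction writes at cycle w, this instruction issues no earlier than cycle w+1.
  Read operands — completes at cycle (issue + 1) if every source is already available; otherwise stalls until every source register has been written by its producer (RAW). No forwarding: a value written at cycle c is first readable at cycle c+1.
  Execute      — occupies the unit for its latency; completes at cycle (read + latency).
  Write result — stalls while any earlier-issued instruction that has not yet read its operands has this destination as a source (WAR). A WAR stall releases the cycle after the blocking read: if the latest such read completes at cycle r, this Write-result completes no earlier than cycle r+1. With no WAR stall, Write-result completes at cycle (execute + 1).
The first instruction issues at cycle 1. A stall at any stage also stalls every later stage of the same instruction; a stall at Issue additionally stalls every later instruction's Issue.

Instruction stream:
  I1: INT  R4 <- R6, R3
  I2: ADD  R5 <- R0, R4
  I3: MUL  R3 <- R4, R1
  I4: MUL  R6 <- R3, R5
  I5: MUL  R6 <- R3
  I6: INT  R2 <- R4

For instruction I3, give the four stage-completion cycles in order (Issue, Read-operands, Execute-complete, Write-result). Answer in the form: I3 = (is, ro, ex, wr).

c1: issue I1 (INT)
c2: I1 read-ops · issue I2 (ADD)
c3: I1 finished on INT · issue I3 (MUL)
c4: I1→R4
c5: I2 read-ops · I3 read-ops
c7: I2 finished on ADD
c8: I2→R5
c9: I3 finished on MUL
c10: I3→R3
c11: issue I4 (MUL)
c12: I4 read-ops
c16: I4 finished on MUL
c17: I4→R6
c18: issue I5 (MUL)
c19: I5 read-ops · issue I6 (INT)
c20: I6 read-ops
c21: I6 finished on INT
c22: I6→R2
c23: I5 finished on MUL
c24: I5→R6

I3 = (3, 5, 9, 10)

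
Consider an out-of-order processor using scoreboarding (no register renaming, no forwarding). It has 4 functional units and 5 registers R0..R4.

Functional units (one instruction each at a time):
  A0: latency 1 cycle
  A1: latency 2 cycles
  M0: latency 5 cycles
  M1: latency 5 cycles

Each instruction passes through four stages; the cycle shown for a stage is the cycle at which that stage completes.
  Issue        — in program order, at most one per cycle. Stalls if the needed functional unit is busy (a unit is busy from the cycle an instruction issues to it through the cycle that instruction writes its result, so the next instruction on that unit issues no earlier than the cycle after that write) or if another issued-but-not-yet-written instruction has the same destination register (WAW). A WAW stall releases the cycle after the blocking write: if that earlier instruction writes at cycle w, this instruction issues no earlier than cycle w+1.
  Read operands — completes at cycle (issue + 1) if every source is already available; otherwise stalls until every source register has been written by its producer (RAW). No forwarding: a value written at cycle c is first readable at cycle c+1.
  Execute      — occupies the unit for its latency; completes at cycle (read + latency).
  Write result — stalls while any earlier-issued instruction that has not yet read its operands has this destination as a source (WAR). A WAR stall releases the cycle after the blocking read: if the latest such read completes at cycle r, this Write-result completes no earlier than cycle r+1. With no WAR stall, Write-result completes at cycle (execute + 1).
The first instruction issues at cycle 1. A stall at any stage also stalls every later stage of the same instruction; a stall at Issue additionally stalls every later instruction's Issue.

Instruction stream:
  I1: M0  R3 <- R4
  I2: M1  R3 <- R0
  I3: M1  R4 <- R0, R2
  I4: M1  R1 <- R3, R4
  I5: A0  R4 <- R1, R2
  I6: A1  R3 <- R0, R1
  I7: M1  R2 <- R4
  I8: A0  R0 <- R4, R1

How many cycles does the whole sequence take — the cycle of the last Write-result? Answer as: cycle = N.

cycle = 42

[1] I1→M0
[2] I1 RO
[7] I1 EX
[8] I1 WR R3
[9] I2→M1
[10] I2 RO
[15] I2 EX
[16] I2 WR R3
[17] I3→M1
[18] I3 RO
[23] I3 EX
[24] I3 WR R4
[25] I4→M1
[26] I4 RO | I5→A0
[27] I6→A1
[31] I4 EX
[32] I4 WR R1
[33] I5 RO | I6 RO | I7→M1
[34] I5 EX
[35] I5 WR R4 | I6 EX
[36] I6 WR R3 | I7 RO | I8→A0
[37] I8 RO
[38] I8 EX
[39] I8 WR R0
[41] I7 EX
[42] I7 WR R2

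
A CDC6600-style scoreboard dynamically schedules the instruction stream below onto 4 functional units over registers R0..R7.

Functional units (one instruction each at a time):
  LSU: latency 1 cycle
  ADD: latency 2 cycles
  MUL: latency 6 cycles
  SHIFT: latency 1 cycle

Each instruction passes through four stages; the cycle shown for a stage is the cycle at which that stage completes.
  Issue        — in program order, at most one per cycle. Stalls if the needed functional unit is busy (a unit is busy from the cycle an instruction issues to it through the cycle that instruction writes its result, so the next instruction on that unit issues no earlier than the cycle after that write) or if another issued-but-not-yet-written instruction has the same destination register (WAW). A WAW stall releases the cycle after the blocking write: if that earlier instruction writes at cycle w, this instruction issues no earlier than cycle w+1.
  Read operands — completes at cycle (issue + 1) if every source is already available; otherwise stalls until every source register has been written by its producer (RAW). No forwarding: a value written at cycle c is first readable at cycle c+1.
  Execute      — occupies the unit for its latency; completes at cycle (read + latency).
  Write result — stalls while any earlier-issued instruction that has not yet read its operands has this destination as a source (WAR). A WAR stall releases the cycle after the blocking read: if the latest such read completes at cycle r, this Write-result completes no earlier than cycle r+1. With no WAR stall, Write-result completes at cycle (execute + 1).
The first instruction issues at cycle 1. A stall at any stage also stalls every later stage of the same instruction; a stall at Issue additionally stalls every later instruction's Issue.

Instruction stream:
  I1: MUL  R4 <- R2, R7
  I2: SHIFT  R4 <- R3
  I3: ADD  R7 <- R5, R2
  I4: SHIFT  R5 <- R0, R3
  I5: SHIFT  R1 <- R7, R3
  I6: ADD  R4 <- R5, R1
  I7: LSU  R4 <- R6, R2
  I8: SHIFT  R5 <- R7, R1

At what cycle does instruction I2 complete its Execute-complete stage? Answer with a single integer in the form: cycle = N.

  I1 | 1 | 2 | 8 | 9
  I2 | 10 | 11 | 12 | 13   WAW R4: wait I1 write@9
  I3 | 11 | 12 | 14 | 15
  I4 | 14 | 15 | 16 | 17   struct: SHIFT busy until I2 writes@13
  I5 | 18 | 19 | 20 | 21   struct: SHIFT busy until I4 writes@17
  I6 | 19 | 22 | 24 | 25   RAW R1: wait I5 write@21
  I7 | 26 | 27 | 28 | 29   WAW R4: wait I6 write@25
  I8 | 27 | 28 | 29 | 30

cycle = 12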